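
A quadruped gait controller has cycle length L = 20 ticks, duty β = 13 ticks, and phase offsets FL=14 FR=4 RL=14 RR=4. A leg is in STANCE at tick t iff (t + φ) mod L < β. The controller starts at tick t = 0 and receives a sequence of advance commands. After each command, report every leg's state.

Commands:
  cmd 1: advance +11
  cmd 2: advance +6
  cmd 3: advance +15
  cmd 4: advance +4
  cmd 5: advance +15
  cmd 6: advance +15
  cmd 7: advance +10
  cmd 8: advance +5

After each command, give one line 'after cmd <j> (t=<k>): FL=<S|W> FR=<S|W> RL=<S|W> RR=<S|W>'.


after cmd 1 (t=11): FL=S FR=W RL=S RR=W
after cmd 2 (t=17): FL=S FR=S RL=S RR=S
after cmd 3 (t=32): FL=S FR=W RL=S RR=W
after cmd 4 (t=36): FL=S FR=S RL=S RR=S
after cmd 5 (t=51): FL=S FR=W RL=S RR=W
after cmd 6 (t=66): FL=S FR=S RL=S RR=S
after cmd 7 (t=76): FL=S FR=S RL=S RR=S
after cmd 8 (t=81): FL=W FR=S RL=W RR=S

start t=0: FL=W FR=S RL=W RR=S
cmd 1: advance +11 → t=11, phase=(5,15,5,15) → FL=S FR=W RL=S RR=W
cmd 2: advance +6 → t=17, phase=(11,1,11,1) → FL=S FR=S RL=S RR=S
cmd 3: advance +15 → t=32, phase=(6,16,6,16) → FL=S FR=W RL=S RR=W
cmd 4: advance +4 → t=36, phase=(10,0,10,0) → FL=S FR=S RL=S RR=S
cmd 5: advance +15 → t=51, phase=(5,15,5,15) → FL=S FR=W RL=S RR=W
cmd 6: advance +15 → t=66, phase=(0,10,0,10) → FL=S FR=S RL=S RR=S
cmd 7: advance +10 → t=76, phase=(10,0,10,0) → FL=S FR=S RL=S RR=S
cmd 8: advance +5 → t=81, phase=(15,5,15,5) → FL=W FR=S RL=W RR=S


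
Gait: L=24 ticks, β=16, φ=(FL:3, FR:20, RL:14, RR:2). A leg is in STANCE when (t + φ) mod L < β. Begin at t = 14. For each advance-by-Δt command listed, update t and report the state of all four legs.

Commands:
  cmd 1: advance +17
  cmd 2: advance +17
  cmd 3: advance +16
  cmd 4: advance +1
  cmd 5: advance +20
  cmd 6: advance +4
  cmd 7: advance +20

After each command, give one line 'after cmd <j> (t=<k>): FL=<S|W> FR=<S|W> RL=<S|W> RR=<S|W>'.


after cmd 1 (t=31): FL=S FR=S RL=W RR=S
after cmd 2 (t=48): FL=S FR=W RL=S RR=S
after cmd 3 (t=64): FL=W FR=S RL=S RR=W
after cmd 4 (t=65): FL=W FR=S RL=S RR=W
after cmd 5 (t=85): FL=W FR=S RL=S RR=S
after cmd 6 (t=89): FL=W FR=S RL=S RR=W
after cmd 7 (t=109): FL=W FR=S RL=S RR=S

start t=14: FL=W FR=S RL=S RR=W
cmd 1: advance +17 → t=31, phase=(10,3,21,9) → FL=S FR=S RL=W RR=S
cmd 2: advance +17 → t=48, phase=(3,20,14,2) → FL=S FR=W RL=S RR=S
cmd 3: advance +16 → t=64, phase=(19,12,6,18) → FL=W FR=S RL=S RR=W
cmd 4: advance +1 → t=65, phase=(20,13,7,19) → FL=W FR=S RL=S RR=W
cmd 5: advance +20 → t=85, phase=(16,9,3,15) → FL=W FR=S RL=S RR=S
cmd 6: advance +4 → t=89, phase=(20,13,7,19) → FL=W FR=S RL=S RR=W
cmd 7: advance +20 → t=109, phase=(16,9,3,15) → FL=W FR=S RL=S RR=S


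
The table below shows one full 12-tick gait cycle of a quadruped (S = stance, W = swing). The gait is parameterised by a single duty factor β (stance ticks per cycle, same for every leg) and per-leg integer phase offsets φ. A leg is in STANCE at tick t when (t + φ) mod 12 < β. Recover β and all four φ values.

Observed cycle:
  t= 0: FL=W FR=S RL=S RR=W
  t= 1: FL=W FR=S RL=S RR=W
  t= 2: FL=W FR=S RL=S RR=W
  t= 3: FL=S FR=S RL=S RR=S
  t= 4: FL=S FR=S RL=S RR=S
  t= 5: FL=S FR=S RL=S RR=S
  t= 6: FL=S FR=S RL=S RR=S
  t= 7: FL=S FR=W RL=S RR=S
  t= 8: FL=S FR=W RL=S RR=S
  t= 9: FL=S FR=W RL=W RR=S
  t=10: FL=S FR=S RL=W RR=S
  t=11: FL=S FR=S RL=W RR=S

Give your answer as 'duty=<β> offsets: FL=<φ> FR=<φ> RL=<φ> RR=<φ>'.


duty=9 offsets: FL=9 FR=2 RL=0 RR=9

duty β = stance ticks per leg = 9
FL: stance ticks = 9; W→S at t=3 → φ=9
FR: stance ticks = 9; W→S at t=10 → φ=2
RL: stance ticks = 9; W→S at t=0 → φ=0
RR: stance ticks = 9; W→S at t=3 → φ=9


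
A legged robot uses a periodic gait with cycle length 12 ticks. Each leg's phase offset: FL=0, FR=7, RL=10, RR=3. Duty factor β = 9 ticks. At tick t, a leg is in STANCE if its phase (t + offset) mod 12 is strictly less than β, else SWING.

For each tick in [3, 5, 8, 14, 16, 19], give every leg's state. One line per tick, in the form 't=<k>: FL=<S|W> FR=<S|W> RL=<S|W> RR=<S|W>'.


t=3: phase=(3,10,1,6) vs β=9 → FL=S FR=W RL=S RR=S
t=5: phase=(5,0,3,8) vs β=9 → FL=S FR=S RL=S RR=S
t=8: phase=(8,3,6,11) vs β=9 → FL=S FR=S RL=S RR=W
t=14: phase=(2,9,0,5) vs β=9 → FL=S FR=W RL=S RR=S
t=16: phase=(4,11,2,7) vs β=9 → FL=S FR=W RL=S RR=S
t=19: phase=(7,2,5,10) vs β=9 → FL=S FR=S RL=S RR=W

t=3: FL=S FR=W RL=S RR=S
t=5: FL=S FR=S RL=S RR=S
t=8: FL=S FR=S RL=S RR=W
t=14: FL=S FR=W RL=S RR=S
t=16: FL=S FR=W RL=S RR=S
t=19: FL=S FR=S RL=S RR=W


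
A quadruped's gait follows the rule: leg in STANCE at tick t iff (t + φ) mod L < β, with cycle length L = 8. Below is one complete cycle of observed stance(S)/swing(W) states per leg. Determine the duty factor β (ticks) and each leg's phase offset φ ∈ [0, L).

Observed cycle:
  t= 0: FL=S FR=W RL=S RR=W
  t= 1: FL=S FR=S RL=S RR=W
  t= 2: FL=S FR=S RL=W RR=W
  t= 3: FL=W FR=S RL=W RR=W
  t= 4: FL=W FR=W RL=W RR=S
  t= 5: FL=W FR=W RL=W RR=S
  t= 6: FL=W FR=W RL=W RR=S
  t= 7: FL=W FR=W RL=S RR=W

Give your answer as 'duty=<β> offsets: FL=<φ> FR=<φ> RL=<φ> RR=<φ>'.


duty=3 offsets: FL=0 FR=7 RL=1 RR=4

duty β = stance ticks per leg = 3
FL: stance ticks = 3; W→S at t=0 → φ=0
FR: stance ticks = 3; W→S at t=1 → φ=7
RL: stance ticks = 3; W→S at t=7 → φ=1
RR: stance ticks = 3; W→S at t=4 → φ=4


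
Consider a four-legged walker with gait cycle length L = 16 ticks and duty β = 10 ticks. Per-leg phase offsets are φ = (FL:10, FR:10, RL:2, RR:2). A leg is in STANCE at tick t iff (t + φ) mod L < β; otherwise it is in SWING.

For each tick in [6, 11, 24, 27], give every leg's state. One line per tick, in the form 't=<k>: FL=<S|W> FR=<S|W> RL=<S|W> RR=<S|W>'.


t=6: phase=(0,0,8,8) vs β=10 → FL=S FR=S RL=S RR=S
t=11: phase=(5,5,13,13) vs β=10 → FL=S FR=S RL=W RR=W
t=24: phase=(2,2,10,10) vs β=10 → FL=S FR=S RL=W RR=W
t=27: phase=(5,5,13,13) vs β=10 → FL=S FR=S RL=W RR=W

t=6: FL=S FR=S RL=S RR=S
t=11: FL=S FR=S RL=W RR=W
t=24: FL=S FR=S RL=W RR=W
t=27: FL=S FR=S RL=W RR=W


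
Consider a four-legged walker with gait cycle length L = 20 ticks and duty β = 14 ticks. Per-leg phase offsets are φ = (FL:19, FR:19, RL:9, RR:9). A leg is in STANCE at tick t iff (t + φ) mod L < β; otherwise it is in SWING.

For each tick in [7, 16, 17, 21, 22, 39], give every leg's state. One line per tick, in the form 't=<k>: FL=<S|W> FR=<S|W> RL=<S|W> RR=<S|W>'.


t=7: FL=S FR=S RL=W RR=W
t=16: FL=W FR=W RL=S RR=S
t=17: FL=W FR=W RL=S RR=S
t=21: FL=S FR=S RL=S RR=S
t=22: FL=S FR=S RL=S RR=S
t=39: FL=W FR=W RL=S RR=S

t=7: phase=(6,6,16,16) vs β=14 → FL=S FR=S RL=W RR=W
t=16: phase=(15,15,5,5) vs β=14 → FL=W FR=W RL=S RR=S
t=17: phase=(16,16,6,6) vs β=14 → FL=W FR=W RL=S RR=S
t=21: phase=(0,0,10,10) vs β=14 → FL=S FR=S RL=S RR=S
t=22: phase=(1,1,11,11) vs β=14 → FL=S FR=S RL=S RR=S
t=39: phase=(18,18,8,8) vs β=14 → FL=W FR=W RL=S RR=S


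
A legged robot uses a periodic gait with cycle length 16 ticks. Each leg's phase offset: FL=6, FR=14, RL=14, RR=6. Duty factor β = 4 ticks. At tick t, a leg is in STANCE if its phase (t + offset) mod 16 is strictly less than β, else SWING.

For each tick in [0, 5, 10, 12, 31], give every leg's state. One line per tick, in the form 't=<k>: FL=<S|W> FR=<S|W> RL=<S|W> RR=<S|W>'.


t=0: FL=W FR=W RL=W RR=W
t=5: FL=W FR=S RL=S RR=W
t=10: FL=S FR=W RL=W RR=S
t=12: FL=S FR=W RL=W RR=S
t=31: FL=W FR=W RL=W RR=W

t=0: phase=(6,14,14,6) vs β=4 → FL=W FR=W RL=W RR=W
t=5: phase=(11,3,3,11) vs β=4 → FL=W FR=S RL=S RR=W
t=10: phase=(0,8,8,0) vs β=4 → FL=S FR=W RL=W RR=S
t=12: phase=(2,10,10,2) vs β=4 → FL=S FR=W RL=W RR=S
t=31: phase=(5,13,13,5) vs β=4 → FL=W FR=W RL=W RR=W


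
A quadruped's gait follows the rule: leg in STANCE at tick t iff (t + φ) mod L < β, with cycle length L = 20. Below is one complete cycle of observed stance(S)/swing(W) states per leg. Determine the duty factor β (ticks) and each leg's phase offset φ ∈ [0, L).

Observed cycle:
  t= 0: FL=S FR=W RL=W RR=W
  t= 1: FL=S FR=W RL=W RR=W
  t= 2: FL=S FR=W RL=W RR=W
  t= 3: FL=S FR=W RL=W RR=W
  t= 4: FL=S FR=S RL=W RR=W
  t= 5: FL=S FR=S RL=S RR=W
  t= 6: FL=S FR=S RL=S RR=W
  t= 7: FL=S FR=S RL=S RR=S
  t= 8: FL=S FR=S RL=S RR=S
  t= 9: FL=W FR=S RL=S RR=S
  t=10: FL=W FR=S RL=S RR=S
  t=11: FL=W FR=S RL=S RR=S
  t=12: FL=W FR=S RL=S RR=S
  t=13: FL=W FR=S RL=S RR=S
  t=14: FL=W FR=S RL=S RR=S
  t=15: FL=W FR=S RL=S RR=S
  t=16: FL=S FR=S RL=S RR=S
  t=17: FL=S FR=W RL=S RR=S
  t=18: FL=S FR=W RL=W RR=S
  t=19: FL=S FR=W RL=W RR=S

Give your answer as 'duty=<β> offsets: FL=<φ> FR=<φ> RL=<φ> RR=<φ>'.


duty=13 offsets: FL=4 FR=16 RL=15 RR=13

duty β = stance ticks per leg = 13
FL: stance ticks = 13; W→S at t=16 → φ=4
FR: stance ticks = 13; W→S at t=4 → φ=16
RL: stance ticks = 13; W→S at t=5 → φ=15
RR: stance ticks = 13; W→S at t=7 → φ=13


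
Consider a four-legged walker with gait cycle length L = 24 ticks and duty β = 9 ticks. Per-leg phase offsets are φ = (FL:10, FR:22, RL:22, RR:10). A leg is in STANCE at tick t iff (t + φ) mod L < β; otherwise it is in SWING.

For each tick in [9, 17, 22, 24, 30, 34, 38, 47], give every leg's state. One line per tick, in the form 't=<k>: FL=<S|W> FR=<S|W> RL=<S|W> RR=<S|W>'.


t=9: phase=(19,7,7,19) vs β=9 → FL=W FR=S RL=S RR=W
t=17: phase=(3,15,15,3) vs β=9 → FL=S FR=W RL=W RR=S
t=22: phase=(8,20,20,8) vs β=9 → FL=S FR=W RL=W RR=S
t=24: phase=(10,22,22,10) vs β=9 → FL=W FR=W RL=W RR=W
t=30: phase=(16,4,4,16) vs β=9 → FL=W FR=S RL=S RR=W
t=34: phase=(20,8,8,20) vs β=9 → FL=W FR=S RL=S RR=W
t=38: phase=(0,12,12,0) vs β=9 → FL=S FR=W RL=W RR=S
t=47: phase=(9,21,21,9) vs β=9 → FL=W FR=W RL=W RR=W

t=9: FL=W FR=S RL=S RR=W
t=17: FL=S FR=W RL=W RR=S
t=22: FL=S FR=W RL=W RR=S
t=24: FL=W FR=W RL=W RR=W
t=30: FL=W FR=S RL=S RR=W
t=34: FL=W FR=S RL=S RR=W
t=38: FL=S FR=W RL=W RR=S
t=47: FL=W FR=W RL=W RR=W


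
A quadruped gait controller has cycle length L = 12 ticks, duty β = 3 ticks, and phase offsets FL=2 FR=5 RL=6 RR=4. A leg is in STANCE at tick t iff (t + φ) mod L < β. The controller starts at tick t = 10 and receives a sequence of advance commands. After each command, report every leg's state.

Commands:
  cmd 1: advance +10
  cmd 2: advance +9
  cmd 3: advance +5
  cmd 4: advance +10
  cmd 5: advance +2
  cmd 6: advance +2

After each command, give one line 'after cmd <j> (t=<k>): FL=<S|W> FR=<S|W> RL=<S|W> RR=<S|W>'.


after cmd 1 (t=20): FL=W FR=S RL=S RR=S
after cmd 2 (t=29): FL=W FR=W RL=W RR=W
after cmd 3 (t=34): FL=S FR=W RL=W RR=S
after cmd 4 (t=44): FL=W FR=S RL=S RR=S
after cmd 5 (t=46): FL=S FR=W RL=W RR=S
after cmd 6 (t=48): FL=S FR=W RL=W RR=W

start t=10: FL=S FR=W RL=W RR=S
cmd 1: advance +10 → t=20, phase=(10,1,2,0) → FL=W FR=S RL=S RR=S
cmd 2: advance +9 → t=29, phase=(7,10,11,9) → FL=W FR=W RL=W RR=W
cmd 3: advance +5 → t=34, phase=(0,3,4,2) → FL=S FR=W RL=W RR=S
cmd 4: advance +10 → t=44, phase=(10,1,2,0) → FL=W FR=S RL=S RR=S
cmd 5: advance +2 → t=46, phase=(0,3,4,2) → FL=S FR=W RL=W RR=S
cmd 6: advance +2 → t=48, phase=(2,5,6,4) → FL=S FR=W RL=W RR=W


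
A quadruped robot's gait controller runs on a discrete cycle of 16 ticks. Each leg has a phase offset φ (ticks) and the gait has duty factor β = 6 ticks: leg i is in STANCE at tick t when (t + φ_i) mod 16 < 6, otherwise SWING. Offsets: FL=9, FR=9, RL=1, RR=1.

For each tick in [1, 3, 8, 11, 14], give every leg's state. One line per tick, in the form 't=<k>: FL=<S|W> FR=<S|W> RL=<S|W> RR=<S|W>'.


t=1: phase=(10,10,2,2) vs β=6 → FL=W FR=W RL=S RR=S
t=3: phase=(12,12,4,4) vs β=6 → FL=W FR=W RL=S RR=S
t=8: phase=(1,1,9,9) vs β=6 → FL=S FR=S RL=W RR=W
t=11: phase=(4,4,12,12) vs β=6 → FL=S FR=S RL=W RR=W
t=14: phase=(7,7,15,15) vs β=6 → FL=W FR=W RL=W RR=W

t=1: FL=W FR=W RL=S RR=S
t=3: FL=W FR=W RL=S RR=S
t=8: FL=S FR=S RL=W RR=W
t=11: FL=S FR=S RL=W RR=W
t=14: FL=W FR=W RL=W RR=W


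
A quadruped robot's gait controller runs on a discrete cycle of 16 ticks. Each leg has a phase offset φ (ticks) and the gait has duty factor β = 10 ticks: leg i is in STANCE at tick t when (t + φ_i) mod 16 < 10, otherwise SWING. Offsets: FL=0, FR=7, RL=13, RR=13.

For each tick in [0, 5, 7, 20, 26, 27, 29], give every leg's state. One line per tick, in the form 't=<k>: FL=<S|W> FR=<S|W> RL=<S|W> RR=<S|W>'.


t=0: FL=S FR=S RL=W RR=W
t=5: FL=S FR=W RL=S RR=S
t=7: FL=S FR=W RL=S RR=S
t=20: FL=S FR=W RL=S RR=S
t=26: FL=W FR=S RL=S RR=S
t=27: FL=W FR=S RL=S RR=S
t=29: FL=W FR=S RL=W RR=W

t=0: phase=(0,7,13,13) vs β=10 → FL=S FR=S RL=W RR=W
t=5: phase=(5,12,2,2) vs β=10 → FL=S FR=W RL=S RR=S
t=7: phase=(7,14,4,4) vs β=10 → FL=S FR=W RL=S RR=S
t=20: phase=(4,11,1,1) vs β=10 → FL=S FR=W RL=S RR=S
t=26: phase=(10,1,7,7) vs β=10 → FL=W FR=S RL=S RR=S
t=27: phase=(11,2,8,8) vs β=10 → FL=W FR=S RL=S RR=S
t=29: phase=(13,4,10,10) vs β=10 → FL=W FR=S RL=W RR=W


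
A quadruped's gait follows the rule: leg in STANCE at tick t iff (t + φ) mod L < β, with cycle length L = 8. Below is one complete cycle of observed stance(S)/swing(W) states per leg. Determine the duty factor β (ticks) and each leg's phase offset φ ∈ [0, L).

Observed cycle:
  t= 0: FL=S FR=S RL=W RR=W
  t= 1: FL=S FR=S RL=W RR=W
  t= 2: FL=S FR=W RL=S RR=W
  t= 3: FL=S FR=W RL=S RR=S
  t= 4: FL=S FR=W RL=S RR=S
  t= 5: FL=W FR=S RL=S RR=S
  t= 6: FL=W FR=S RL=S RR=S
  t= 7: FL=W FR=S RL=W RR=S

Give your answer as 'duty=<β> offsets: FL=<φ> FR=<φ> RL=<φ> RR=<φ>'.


duty β = stance ticks per leg = 5
FL: stance ticks = 5; W→S at t=0 → φ=0
FR: stance ticks = 5; W→S at t=5 → φ=3
RL: stance ticks = 5; W→S at t=2 → φ=6
RR: stance ticks = 5; W→S at t=3 → φ=5

duty=5 offsets: FL=0 FR=3 RL=6 RR=5


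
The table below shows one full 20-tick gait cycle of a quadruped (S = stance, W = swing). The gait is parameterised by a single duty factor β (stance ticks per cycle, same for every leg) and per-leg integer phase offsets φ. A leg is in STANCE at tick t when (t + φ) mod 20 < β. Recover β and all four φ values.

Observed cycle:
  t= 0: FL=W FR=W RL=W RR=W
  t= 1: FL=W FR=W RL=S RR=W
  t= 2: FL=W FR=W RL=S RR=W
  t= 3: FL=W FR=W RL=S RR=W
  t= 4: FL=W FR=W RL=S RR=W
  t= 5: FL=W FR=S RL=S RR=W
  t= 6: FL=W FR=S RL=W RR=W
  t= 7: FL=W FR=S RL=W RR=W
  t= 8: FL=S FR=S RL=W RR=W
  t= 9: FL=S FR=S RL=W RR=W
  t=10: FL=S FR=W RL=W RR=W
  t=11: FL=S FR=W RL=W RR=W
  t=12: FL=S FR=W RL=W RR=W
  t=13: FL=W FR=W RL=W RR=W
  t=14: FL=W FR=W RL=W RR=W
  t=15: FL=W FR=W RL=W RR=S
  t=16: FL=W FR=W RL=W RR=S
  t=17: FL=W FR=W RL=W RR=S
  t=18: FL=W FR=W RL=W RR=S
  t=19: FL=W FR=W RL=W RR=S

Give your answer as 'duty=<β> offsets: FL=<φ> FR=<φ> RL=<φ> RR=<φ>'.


duty β = stance ticks per leg = 5
FL: stance ticks = 5; W→S at t=8 → φ=12
FR: stance ticks = 5; W→S at t=5 → φ=15
RL: stance ticks = 5; W→S at t=1 → φ=19
RR: stance ticks = 5; W→S at t=15 → φ=5

duty=5 offsets: FL=12 FR=15 RL=19 RR=5


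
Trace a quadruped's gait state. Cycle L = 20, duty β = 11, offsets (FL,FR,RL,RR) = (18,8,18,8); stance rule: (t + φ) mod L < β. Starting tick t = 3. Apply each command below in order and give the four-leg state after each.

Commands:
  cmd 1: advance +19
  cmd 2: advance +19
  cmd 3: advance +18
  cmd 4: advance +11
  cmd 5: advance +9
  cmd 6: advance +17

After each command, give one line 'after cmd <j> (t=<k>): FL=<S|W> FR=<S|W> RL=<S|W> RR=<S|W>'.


start t=3: FL=S FR=W RL=S RR=W
cmd 1: advance +19 → t=22, phase=(0,10,0,10) → FL=S FR=S RL=S RR=S
cmd 2: advance +19 → t=41, phase=(19,9,19,9) → FL=W FR=S RL=W RR=S
cmd 3: advance +18 → t=59, phase=(17,7,17,7) → FL=W FR=S RL=W RR=S
cmd 4: advance +11 → t=70, phase=(8,18,8,18) → FL=S FR=W RL=S RR=W
cmd 5: advance +9 → t=79, phase=(17,7,17,7) → FL=W FR=S RL=W RR=S
cmd 6: advance +17 → t=96, phase=(14,4,14,4) → FL=W FR=S RL=W RR=S

after cmd 1 (t=22): FL=S FR=S RL=S RR=S
after cmd 2 (t=41): FL=W FR=S RL=W RR=S
after cmd 3 (t=59): FL=W FR=S RL=W RR=S
after cmd 4 (t=70): FL=S FR=W RL=S RR=W
after cmd 5 (t=79): FL=W FR=S RL=W RR=S
after cmd 6 (t=96): FL=W FR=S RL=W RR=S


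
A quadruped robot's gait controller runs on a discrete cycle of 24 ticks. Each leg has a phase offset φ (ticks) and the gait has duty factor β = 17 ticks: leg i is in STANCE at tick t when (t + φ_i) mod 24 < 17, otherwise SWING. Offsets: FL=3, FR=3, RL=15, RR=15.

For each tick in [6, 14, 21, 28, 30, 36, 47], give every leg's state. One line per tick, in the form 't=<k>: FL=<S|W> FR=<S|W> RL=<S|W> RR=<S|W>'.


t=6: FL=S FR=S RL=W RR=W
t=14: FL=W FR=W RL=S RR=S
t=21: FL=S FR=S RL=S RR=S
t=28: FL=S FR=S RL=W RR=W
t=30: FL=S FR=S RL=W RR=W
t=36: FL=S FR=S RL=S RR=S
t=47: FL=S FR=S RL=S RR=S

t=6: phase=(9,9,21,21) vs β=17 → FL=S FR=S RL=W RR=W
t=14: phase=(17,17,5,5) vs β=17 → FL=W FR=W RL=S RR=S
t=21: phase=(0,0,12,12) vs β=17 → FL=S FR=S RL=S RR=S
t=28: phase=(7,7,19,19) vs β=17 → FL=S FR=S RL=W RR=W
t=30: phase=(9,9,21,21) vs β=17 → FL=S FR=S RL=W RR=W
t=36: phase=(15,15,3,3) vs β=17 → FL=S FR=S RL=S RR=S
t=47: phase=(2,2,14,14) vs β=17 → FL=S FR=S RL=S RR=S


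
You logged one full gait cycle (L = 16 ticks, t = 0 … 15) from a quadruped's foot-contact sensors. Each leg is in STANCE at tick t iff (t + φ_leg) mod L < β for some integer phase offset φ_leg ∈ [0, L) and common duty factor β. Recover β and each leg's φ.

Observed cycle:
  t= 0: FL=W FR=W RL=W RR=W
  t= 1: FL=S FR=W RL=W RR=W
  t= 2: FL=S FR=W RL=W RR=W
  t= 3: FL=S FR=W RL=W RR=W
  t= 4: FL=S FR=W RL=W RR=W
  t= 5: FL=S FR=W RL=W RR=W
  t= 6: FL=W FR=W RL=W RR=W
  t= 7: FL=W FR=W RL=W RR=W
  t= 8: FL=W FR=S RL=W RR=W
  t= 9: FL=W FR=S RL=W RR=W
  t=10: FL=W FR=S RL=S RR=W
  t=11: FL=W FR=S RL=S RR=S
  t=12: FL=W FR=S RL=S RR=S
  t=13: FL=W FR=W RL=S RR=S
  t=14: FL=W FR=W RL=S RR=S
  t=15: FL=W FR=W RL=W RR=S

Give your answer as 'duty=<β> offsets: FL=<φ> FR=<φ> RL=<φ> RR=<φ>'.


duty β = stance ticks per leg = 5
FL: stance ticks = 5; W→S at t=1 → φ=15
FR: stance ticks = 5; W→S at t=8 → φ=8
RL: stance ticks = 5; W→S at t=10 → φ=6
RR: stance ticks = 5; W→S at t=11 → φ=5

duty=5 offsets: FL=15 FR=8 RL=6 RR=5


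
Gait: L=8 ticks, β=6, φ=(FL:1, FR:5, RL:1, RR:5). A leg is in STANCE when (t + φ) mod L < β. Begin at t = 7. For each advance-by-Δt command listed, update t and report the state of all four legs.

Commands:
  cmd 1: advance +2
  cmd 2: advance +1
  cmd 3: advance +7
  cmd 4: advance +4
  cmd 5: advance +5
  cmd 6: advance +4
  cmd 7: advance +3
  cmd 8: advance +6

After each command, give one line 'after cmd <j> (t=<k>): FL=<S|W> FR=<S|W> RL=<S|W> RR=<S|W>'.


after cmd 1 (t=9): FL=S FR=W RL=S RR=W
after cmd 2 (t=10): FL=S FR=W RL=S RR=W
after cmd 3 (t=17): FL=S FR=W RL=S RR=W
after cmd 4 (t=21): FL=W FR=S RL=W RR=S
after cmd 5 (t=26): FL=S FR=W RL=S RR=W
after cmd 6 (t=30): FL=W FR=S RL=W RR=S
after cmd 7 (t=33): FL=S FR=W RL=S RR=W
after cmd 8 (t=39): FL=S FR=S RL=S RR=S

start t=7: FL=S FR=S RL=S RR=S
cmd 1: advance +2 → t=9, phase=(2,6,2,6) → FL=S FR=W RL=S RR=W
cmd 2: advance +1 → t=10, phase=(3,7,3,7) → FL=S FR=W RL=S RR=W
cmd 3: advance +7 → t=17, phase=(2,6,2,6) → FL=S FR=W RL=S RR=W
cmd 4: advance +4 → t=21, phase=(6,2,6,2) → FL=W FR=S RL=W RR=S
cmd 5: advance +5 → t=26, phase=(3,7,3,7) → FL=S FR=W RL=S RR=W
cmd 6: advance +4 → t=30, phase=(7,3,7,3) → FL=W FR=S RL=W RR=S
cmd 7: advance +3 → t=33, phase=(2,6,2,6) → FL=S FR=W RL=S RR=W
cmd 8: advance +6 → t=39, phase=(0,4,0,4) → FL=S FR=S RL=S RR=S


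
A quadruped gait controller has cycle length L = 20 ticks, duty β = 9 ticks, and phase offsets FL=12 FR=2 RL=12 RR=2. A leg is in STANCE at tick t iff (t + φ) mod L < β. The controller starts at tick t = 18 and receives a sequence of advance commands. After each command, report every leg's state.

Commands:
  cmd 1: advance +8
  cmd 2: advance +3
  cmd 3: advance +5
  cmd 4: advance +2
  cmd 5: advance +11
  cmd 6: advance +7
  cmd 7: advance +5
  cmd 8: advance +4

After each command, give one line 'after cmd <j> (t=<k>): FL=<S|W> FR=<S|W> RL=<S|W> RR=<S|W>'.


start t=18: FL=W FR=S RL=W RR=S
cmd 1: advance +8 → t=26, phase=(18,8,18,8) → FL=W FR=S RL=W RR=S
cmd 2: advance +3 → t=29, phase=(1,11,1,11) → FL=S FR=W RL=S RR=W
cmd 3: advance +5 → t=34, phase=(6,16,6,16) → FL=S FR=W RL=S RR=W
cmd 4: advance +2 → t=36, phase=(8,18,8,18) → FL=S FR=W RL=S RR=W
cmd 5: advance +11 → t=47, phase=(19,9,19,9) → FL=W FR=W RL=W RR=W
cmd 6: advance +7 → t=54, phase=(6,16,6,16) → FL=S FR=W RL=S RR=W
cmd 7: advance +5 → t=59, phase=(11,1,11,1) → FL=W FR=S RL=W RR=S
cmd 8: advance +4 → t=63, phase=(15,5,15,5) → FL=W FR=S RL=W RR=S

after cmd 1 (t=26): FL=W FR=S RL=W RR=S
after cmd 2 (t=29): FL=S FR=W RL=S RR=W
after cmd 3 (t=34): FL=S FR=W RL=S RR=W
after cmd 4 (t=36): FL=S FR=W RL=S RR=W
after cmd 5 (t=47): FL=W FR=W RL=W RR=W
after cmd 6 (t=54): FL=S FR=W RL=S RR=W
after cmd 7 (t=59): FL=W FR=S RL=W RR=S
after cmd 8 (t=63): FL=W FR=S RL=W RR=S


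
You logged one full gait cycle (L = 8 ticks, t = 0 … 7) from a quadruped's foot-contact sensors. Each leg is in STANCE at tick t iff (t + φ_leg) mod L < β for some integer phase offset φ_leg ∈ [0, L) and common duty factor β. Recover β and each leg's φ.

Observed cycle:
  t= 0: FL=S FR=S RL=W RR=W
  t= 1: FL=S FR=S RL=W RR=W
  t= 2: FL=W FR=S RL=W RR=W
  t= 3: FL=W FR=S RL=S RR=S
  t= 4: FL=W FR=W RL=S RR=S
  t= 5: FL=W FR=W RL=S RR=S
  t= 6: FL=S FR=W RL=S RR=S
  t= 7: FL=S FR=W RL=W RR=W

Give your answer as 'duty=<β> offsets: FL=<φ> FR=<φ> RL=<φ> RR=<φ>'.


duty=4 offsets: FL=2 FR=0 RL=5 RR=5

duty β = stance ticks per leg = 4
FL: stance ticks = 4; W→S at t=6 → φ=2
FR: stance ticks = 4; W→S at t=0 → φ=0
RL: stance ticks = 4; W→S at t=3 → φ=5
RR: stance ticks = 4; W→S at t=3 → φ=5


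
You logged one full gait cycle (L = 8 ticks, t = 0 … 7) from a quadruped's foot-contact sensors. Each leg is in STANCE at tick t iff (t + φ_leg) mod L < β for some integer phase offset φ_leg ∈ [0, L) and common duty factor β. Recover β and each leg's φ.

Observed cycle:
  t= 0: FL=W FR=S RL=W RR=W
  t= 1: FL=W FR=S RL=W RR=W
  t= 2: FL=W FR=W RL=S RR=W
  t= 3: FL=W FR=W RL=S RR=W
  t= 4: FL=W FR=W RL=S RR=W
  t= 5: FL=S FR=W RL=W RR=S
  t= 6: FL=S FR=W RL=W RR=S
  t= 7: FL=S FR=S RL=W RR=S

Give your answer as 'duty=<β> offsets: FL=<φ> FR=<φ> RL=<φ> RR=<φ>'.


duty β = stance ticks per leg = 3
FL: stance ticks = 3; W→S at t=5 → φ=3
FR: stance ticks = 3; W→S at t=7 → φ=1
RL: stance ticks = 3; W→S at t=2 → φ=6
RR: stance ticks = 3; W→S at t=5 → φ=3

duty=3 offsets: FL=3 FR=1 RL=6 RR=3


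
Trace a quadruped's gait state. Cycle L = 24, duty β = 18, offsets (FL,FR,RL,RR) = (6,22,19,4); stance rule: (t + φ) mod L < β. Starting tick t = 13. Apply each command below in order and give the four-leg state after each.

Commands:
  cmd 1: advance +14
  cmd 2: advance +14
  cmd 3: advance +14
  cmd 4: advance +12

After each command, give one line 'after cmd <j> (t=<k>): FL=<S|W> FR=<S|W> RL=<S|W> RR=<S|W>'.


start t=13: FL=W FR=S RL=S RR=S
cmd 1: advance +14 → t=27, phase=(9,1,22,7) → FL=S FR=S RL=W RR=S
cmd 2: advance +14 → t=41, phase=(23,15,12,21) → FL=W FR=S RL=S RR=W
cmd 3: advance +14 → t=55, phase=(13,5,2,11) → FL=S FR=S RL=S RR=S
cmd 4: advance +12 → t=67, phase=(1,17,14,23) → FL=S FR=S RL=S RR=W

after cmd 1 (t=27): FL=S FR=S RL=W RR=S
after cmd 2 (t=41): FL=W FR=S RL=S RR=W
after cmd 3 (t=55): FL=S FR=S RL=S RR=S
after cmd 4 (t=67): FL=S FR=S RL=S RR=W


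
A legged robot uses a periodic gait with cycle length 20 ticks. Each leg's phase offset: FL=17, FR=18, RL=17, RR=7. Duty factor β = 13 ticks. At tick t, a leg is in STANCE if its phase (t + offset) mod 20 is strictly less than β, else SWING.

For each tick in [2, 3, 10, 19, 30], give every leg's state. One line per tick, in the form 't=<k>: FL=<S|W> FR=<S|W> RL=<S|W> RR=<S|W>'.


t=2: FL=W FR=S RL=W RR=S
t=3: FL=S FR=S RL=S RR=S
t=10: FL=S FR=S RL=S RR=W
t=19: FL=W FR=W RL=W RR=S
t=30: FL=S FR=S RL=S RR=W

t=2: phase=(19,0,19,9) vs β=13 → FL=W FR=S RL=W RR=S
t=3: phase=(0,1,0,10) vs β=13 → FL=S FR=S RL=S RR=S
t=10: phase=(7,8,7,17) vs β=13 → FL=S FR=S RL=S RR=W
t=19: phase=(16,17,16,6) vs β=13 → FL=W FR=W RL=W RR=S
t=30: phase=(7,8,7,17) vs β=13 → FL=S FR=S RL=S RR=W


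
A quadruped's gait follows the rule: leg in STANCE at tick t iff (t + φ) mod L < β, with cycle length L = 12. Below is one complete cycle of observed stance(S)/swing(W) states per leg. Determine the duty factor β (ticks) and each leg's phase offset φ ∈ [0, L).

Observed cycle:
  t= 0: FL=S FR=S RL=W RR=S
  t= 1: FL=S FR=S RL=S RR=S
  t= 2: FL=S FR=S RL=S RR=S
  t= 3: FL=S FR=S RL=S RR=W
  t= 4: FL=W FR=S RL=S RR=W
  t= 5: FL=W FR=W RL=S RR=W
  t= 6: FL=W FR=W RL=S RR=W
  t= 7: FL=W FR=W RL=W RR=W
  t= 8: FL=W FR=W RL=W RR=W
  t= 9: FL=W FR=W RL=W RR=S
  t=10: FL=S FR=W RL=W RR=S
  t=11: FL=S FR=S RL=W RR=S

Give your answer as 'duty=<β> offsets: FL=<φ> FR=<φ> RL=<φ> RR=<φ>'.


duty β = stance ticks per leg = 6
FL: stance ticks = 6; W→S at t=10 → φ=2
FR: stance ticks = 6; W→S at t=11 → φ=1
RL: stance ticks = 6; W→S at t=1 → φ=11
RR: stance ticks = 6; W→S at t=9 → φ=3

duty=6 offsets: FL=2 FR=1 RL=11 RR=3


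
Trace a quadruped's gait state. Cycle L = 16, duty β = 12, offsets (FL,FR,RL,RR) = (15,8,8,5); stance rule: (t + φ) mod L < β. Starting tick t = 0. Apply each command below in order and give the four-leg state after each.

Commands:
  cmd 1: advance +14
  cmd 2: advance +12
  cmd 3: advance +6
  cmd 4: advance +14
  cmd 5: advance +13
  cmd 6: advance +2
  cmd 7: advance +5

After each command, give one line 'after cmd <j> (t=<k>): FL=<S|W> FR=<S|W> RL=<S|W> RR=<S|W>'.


after cmd 1 (t=14): FL=W FR=S RL=S RR=S
after cmd 2 (t=26): FL=S FR=S RL=S RR=W
after cmd 3 (t=32): FL=W FR=S RL=S RR=S
after cmd 4 (t=46): FL=W FR=S RL=S RR=S
after cmd 5 (t=59): FL=S FR=S RL=S RR=S
after cmd 6 (t=61): FL=W FR=S RL=S RR=S
after cmd 7 (t=66): FL=S FR=S RL=S RR=S

start t=0: FL=W FR=S RL=S RR=S
cmd 1: advance +14 → t=14, phase=(13,6,6,3) → FL=W FR=S RL=S RR=S
cmd 2: advance +12 → t=26, phase=(9,2,2,15) → FL=S FR=S RL=S RR=W
cmd 3: advance +6 → t=32, phase=(15,8,8,5) → FL=W FR=S RL=S RR=S
cmd 4: advance +14 → t=46, phase=(13,6,6,3) → FL=W FR=S RL=S RR=S
cmd 5: advance +13 → t=59, phase=(10,3,3,0) → FL=S FR=S RL=S RR=S
cmd 6: advance +2 → t=61, phase=(12,5,5,2) → FL=W FR=S RL=S RR=S
cmd 7: advance +5 → t=66, phase=(1,10,10,7) → FL=S FR=S RL=S RR=S


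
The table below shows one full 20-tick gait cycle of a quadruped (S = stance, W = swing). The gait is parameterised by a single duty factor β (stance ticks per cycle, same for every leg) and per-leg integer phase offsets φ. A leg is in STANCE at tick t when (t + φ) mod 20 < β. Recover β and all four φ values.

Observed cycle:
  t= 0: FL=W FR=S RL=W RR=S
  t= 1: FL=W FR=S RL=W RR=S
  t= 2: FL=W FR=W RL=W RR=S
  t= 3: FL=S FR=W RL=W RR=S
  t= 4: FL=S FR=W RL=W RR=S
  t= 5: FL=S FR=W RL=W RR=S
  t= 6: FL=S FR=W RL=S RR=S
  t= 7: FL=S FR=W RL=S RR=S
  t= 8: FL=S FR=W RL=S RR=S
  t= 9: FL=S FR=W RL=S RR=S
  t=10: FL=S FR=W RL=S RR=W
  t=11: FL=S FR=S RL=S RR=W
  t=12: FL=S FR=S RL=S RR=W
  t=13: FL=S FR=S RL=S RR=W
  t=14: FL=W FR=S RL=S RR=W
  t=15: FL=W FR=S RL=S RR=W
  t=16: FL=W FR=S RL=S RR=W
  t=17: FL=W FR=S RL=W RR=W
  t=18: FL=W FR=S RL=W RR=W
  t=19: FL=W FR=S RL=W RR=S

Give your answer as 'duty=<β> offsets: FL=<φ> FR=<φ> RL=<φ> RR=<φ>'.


duty=11 offsets: FL=17 FR=9 RL=14 RR=1

duty β = stance ticks per leg = 11
FL: stance ticks = 11; W→S at t=3 → φ=17
FR: stance ticks = 11; W→S at t=11 → φ=9
RL: stance ticks = 11; W→S at t=6 → φ=14
RR: stance ticks = 11; W→S at t=19 → φ=1


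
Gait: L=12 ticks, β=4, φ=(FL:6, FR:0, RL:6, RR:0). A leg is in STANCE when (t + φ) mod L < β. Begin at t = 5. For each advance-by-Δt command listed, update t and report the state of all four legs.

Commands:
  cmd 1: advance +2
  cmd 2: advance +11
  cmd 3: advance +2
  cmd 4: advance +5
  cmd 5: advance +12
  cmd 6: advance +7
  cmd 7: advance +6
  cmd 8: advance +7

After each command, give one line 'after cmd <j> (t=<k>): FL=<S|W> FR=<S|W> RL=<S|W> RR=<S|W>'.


after cmd 1 (t=7): FL=S FR=W RL=S RR=W
after cmd 2 (t=18): FL=S FR=W RL=S RR=W
after cmd 3 (t=20): FL=S FR=W RL=S RR=W
after cmd 4 (t=25): FL=W FR=S RL=W RR=S
after cmd 5 (t=37): FL=W FR=S RL=W RR=S
after cmd 6 (t=44): FL=S FR=W RL=S RR=W
after cmd 7 (t=50): FL=W FR=S RL=W RR=S
after cmd 8 (t=57): FL=S FR=W RL=S RR=W

start t=5: FL=W FR=W RL=W RR=W
cmd 1: advance +2 → t=7, phase=(1,7,1,7) → FL=S FR=W RL=S RR=W
cmd 2: advance +11 → t=18, phase=(0,6,0,6) → FL=S FR=W RL=S RR=W
cmd 3: advance +2 → t=20, phase=(2,8,2,8) → FL=S FR=W RL=S RR=W
cmd 4: advance +5 → t=25, phase=(7,1,7,1) → FL=W FR=S RL=W RR=S
cmd 5: advance +12 → t=37, phase=(7,1,7,1) → FL=W FR=S RL=W RR=S
cmd 6: advance +7 → t=44, phase=(2,8,2,8) → FL=S FR=W RL=S RR=W
cmd 7: advance +6 → t=50, phase=(8,2,8,2) → FL=W FR=S RL=W RR=S
cmd 8: advance +7 → t=57, phase=(3,9,3,9) → FL=S FR=W RL=S RR=W


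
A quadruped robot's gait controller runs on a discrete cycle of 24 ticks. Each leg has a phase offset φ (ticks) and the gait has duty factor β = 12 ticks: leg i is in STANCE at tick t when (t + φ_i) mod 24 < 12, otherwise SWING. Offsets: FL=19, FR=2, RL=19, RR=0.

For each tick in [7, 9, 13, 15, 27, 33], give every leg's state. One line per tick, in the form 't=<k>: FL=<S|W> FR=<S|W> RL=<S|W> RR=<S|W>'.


t=7: phase=(2,9,2,7) vs β=12 → FL=S FR=S RL=S RR=S
t=9: phase=(4,11,4,9) vs β=12 → FL=S FR=S RL=S RR=S
t=13: phase=(8,15,8,13) vs β=12 → FL=S FR=W RL=S RR=W
t=15: phase=(10,17,10,15) vs β=12 → FL=S FR=W RL=S RR=W
t=27: phase=(22,5,22,3) vs β=12 → FL=W FR=S RL=W RR=S
t=33: phase=(4,11,4,9) vs β=12 → FL=S FR=S RL=S RR=S

t=7: FL=S FR=S RL=S RR=S
t=9: FL=S FR=S RL=S RR=S
t=13: FL=S FR=W RL=S RR=W
t=15: FL=S FR=W RL=S RR=W
t=27: FL=W FR=S RL=W RR=S
t=33: FL=S FR=S RL=S RR=S


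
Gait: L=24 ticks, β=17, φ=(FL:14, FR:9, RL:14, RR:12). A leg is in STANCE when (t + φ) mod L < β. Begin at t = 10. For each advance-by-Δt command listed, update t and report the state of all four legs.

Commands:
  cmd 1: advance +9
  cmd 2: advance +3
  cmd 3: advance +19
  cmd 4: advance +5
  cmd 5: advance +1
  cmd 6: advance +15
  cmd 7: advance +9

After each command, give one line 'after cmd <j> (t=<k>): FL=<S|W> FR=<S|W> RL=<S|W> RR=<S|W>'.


after cmd 1 (t=19): FL=S FR=S RL=S RR=S
after cmd 2 (t=22): FL=S FR=S RL=S RR=S
after cmd 3 (t=41): FL=S FR=S RL=S RR=S
after cmd 4 (t=46): FL=S FR=S RL=S RR=S
after cmd 5 (t=47): FL=S FR=S RL=S RR=S
after cmd 6 (t=62): FL=S FR=W RL=S RR=S
after cmd 7 (t=71): FL=S FR=S RL=S RR=S

start t=10: FL=S FR=W RL=S RR=W
cmd 1: advance +9 → t=19, phase=(9,4,9,7) → FL=S FR=S RL=S RR=S
cmd 2: advance +3 → t=22, phase=(12,7,12,10) → FL=S FR=S RL=S RR=S
cmd 3: advance +19 → t=41, phase=(7,2,7,5) → FL=S FR=S RL=S RR=S
cmd 4: advance +5 → t=46, phase=(12,7,12,10) → FL=S FR=S RL=S RR=S
cmd 5: advance +1 → t=47, phase=(13,8,13,11) → FL=S FR=S RL=S RR=S
cmd 6: advance +15 → t=62, phase=(4,23,4,2) → FL=S FR=W RL=S RR=S
cmd 7: advance +9 → t=71, phase=(13,8,13,11) → FL=S FR=S RL=S RR=S


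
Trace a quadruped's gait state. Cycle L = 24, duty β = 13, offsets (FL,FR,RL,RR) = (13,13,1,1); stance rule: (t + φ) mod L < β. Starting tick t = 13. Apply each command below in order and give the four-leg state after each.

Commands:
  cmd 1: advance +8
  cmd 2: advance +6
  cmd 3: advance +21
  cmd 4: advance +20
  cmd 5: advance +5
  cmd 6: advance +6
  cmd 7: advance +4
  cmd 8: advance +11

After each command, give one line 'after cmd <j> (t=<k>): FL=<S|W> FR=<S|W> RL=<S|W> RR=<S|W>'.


start t=13: FL=S FR=S RL=W RR=W
cmd 1: advance +8 → t=21, phase=(10,10,22,22) → FL=S FR=S RL=W RR=W
cmd 2: advance +6 → t=27, phase=(16,16,4,4) → FL=W FR=W RL=S RR=S
cmd 3: advance +21 → t=48, phase=(13,13,1,1) → FL=W FR=W RL=S RR=S
cmd 4: advance +20 → t=68, phase=(9,9,21,21) → FL=S FR=S RL=W RR=W
cmd 5: advance +5 → t=73, phase=(14,14,2,2) → FL=W FR=W RL=S RR=S
cmd 6: advance +6 → t=79, phase=(20,20,8,8) → FL=W FR=W RL=S RR=S
cmd 7: advance +4 → t=83, phase=(0,0,12,12) → FL=S FR=S RL=S RR=S
cmd 8: advance +11 → t=94, phase=(11,11,23,23) → FL=S FR=S RL=W RR=W

after cmd 1 (t=21): FL=S FR=S RL=W RR=W
after cmd 2 (t=27): FL=W FR=W RL=S RR=S
after cmd 3 (t=48): FL=W FR=W RL=S RR=S
after cmd 4 (t=68): FL=S FR=S RL=W RR=W
after cmd 5 (t=73): FL=W FR=W RL=S RR=S
after cmd 6 (t=79): FL=W FR=W RL=S RR=S
after cmd 7 (t=83): FL=S FR=S RL=S RR=S
after cmd 8 (t=94): FL=S FR=S RL=W RR=W


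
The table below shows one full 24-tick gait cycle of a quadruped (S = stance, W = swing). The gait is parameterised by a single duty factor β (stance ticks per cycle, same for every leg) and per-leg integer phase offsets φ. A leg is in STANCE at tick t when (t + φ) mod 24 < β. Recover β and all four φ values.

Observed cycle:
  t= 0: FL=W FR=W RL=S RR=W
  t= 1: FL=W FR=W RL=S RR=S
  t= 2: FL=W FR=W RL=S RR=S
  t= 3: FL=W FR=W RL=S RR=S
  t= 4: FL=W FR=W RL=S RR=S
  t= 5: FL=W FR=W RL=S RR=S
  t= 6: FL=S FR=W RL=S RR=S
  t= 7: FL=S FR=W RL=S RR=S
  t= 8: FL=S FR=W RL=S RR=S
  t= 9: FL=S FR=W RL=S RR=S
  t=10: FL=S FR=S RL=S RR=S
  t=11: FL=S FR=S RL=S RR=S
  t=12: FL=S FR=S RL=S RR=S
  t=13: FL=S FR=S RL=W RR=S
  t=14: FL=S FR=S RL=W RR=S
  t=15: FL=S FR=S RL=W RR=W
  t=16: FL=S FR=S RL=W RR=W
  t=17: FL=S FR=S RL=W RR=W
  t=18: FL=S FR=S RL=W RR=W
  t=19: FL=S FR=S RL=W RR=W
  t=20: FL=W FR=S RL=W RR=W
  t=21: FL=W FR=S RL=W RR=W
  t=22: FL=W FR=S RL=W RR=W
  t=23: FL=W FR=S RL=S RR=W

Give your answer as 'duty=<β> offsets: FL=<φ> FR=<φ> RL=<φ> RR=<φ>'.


duty β = stance ticks per leg = 14
FL: stance ticks = 14; W→S at t=6 → φ=18
FR: stance ticks = 14; W→S at t=10 → φ=14
RL: stance ticks = 14; W→S at t=23 → φ=1
RR: stance ticks = 14; W→S at t=1 → φ=23

duty=14 offsets: FL=18 FR=14 RL=1 RR=23


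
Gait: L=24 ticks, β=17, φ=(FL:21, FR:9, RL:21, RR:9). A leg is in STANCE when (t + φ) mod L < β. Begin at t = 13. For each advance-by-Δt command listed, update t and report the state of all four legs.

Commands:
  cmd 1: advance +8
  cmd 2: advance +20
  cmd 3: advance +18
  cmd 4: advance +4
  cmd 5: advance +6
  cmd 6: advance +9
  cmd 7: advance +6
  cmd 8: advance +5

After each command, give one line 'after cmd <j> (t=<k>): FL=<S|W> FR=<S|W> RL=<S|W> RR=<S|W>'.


start t=13: FL=S FR=W RL=S RR=W
cmd 1: advance +8 → t=21, phase=(18,6,18,6) → FL=W FR=S RL=W RR=S
cmd 2: advance +20 → t=41, phase=(14,2,14,2) → FL=S FR=S RL=S RR=S
cmd 3: advance +18 → t=59, phase=(8,20,8,20) → FL=S FR=W RL=S RR=W
cmd 4: advance +4 → t=63, phase=(12,0,12,0) → FL=S FR=S RL=S RR=S
cmd 5: advance +6 → t=69, phase=(18,6,18,6) → FL=W FR=S RL=W RR=S
cmd 6: advance +9 → t=78, phase=(3,15,3,15) → FL=S FR=S RL=S RR=S
cmd 7: advance +6 → t=84, phase=(9,21,9,21) → FL=S FR=W RL=S RR=W
cmd 8: advance +5 → t=89, phase=(14,2,14,2) → FL=S FR=S RL=S RR=S

after cmd 1 (t=21): FL=W FR=S RL=W RR=S
after cmd 2 (t=41): FL=S FR=S RL=S RR=S
after cmd 3 (t=59): FL=S FR=W RL=S RR=W
after cmd 4 (t=63): FL=S FR=S RL=S RR=S
after cmd 5 (t=69): FL=W FR=S RL=W RR=S
after cmd 6 (t=78): FL=S FR=S RL=S RR=S
after cmd 7 (t=84): FL=S FR=W RL=S RR=W
after cmd 8 (t=89): FL=S FR=S RL=S RR=S


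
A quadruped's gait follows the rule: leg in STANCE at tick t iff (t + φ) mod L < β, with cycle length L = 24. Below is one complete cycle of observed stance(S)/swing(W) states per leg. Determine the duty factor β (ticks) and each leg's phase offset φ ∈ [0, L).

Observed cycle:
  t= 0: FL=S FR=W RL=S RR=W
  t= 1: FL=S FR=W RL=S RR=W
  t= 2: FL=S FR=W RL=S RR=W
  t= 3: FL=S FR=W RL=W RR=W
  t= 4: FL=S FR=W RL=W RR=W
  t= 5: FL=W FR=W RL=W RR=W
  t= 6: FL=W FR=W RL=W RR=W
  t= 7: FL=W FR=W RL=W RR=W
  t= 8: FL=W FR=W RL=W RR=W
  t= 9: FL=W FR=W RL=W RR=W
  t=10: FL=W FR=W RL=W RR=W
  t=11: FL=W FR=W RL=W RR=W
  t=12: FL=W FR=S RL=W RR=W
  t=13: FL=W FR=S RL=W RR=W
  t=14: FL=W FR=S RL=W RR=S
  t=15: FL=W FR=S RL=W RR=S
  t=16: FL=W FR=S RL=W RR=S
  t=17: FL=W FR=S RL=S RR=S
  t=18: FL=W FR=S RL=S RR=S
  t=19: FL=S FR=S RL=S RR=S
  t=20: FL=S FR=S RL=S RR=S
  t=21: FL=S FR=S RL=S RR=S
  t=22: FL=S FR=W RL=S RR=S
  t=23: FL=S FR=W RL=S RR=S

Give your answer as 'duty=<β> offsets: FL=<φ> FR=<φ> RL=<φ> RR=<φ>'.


duty=10 offsets: FL=5 FR=12 RL=7 RR=10

duty β = stance ticks per leg = 10
FL: stance ticks = 10; W→S at t=19 → φ=5
FR: stance ticks = 10; W→S at t=12 → φ=12
RL: stance ticks = 10; W→S at t=17 → φ=7
RR: stance ticks = 10; W→S at t=14 → φ=10


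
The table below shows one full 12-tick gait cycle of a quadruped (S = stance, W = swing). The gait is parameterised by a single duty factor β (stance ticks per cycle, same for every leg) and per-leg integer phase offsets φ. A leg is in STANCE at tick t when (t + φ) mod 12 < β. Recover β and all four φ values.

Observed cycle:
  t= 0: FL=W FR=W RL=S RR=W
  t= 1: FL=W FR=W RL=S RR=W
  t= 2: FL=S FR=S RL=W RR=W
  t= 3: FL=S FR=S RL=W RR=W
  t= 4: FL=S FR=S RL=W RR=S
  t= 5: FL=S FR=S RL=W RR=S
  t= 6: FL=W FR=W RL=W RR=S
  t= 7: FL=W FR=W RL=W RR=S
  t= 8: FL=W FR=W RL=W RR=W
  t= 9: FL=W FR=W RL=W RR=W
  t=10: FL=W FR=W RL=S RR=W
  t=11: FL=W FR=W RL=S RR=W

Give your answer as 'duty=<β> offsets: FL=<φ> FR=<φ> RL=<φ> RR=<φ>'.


duty β = stance ticks per leg = 4
FL: stance ticks = 4; W→S at t=2 → φ=10
FR: stance ticks = 4; W→S at t=2 → φ=10
RL: stance ticks = 4; W→S at t=10 → φ=2
RR: stance ticks = 4; W→S at t=4 → φ=8

duty=4 offsets: FL=10 FR=10 RL=2 RR=8


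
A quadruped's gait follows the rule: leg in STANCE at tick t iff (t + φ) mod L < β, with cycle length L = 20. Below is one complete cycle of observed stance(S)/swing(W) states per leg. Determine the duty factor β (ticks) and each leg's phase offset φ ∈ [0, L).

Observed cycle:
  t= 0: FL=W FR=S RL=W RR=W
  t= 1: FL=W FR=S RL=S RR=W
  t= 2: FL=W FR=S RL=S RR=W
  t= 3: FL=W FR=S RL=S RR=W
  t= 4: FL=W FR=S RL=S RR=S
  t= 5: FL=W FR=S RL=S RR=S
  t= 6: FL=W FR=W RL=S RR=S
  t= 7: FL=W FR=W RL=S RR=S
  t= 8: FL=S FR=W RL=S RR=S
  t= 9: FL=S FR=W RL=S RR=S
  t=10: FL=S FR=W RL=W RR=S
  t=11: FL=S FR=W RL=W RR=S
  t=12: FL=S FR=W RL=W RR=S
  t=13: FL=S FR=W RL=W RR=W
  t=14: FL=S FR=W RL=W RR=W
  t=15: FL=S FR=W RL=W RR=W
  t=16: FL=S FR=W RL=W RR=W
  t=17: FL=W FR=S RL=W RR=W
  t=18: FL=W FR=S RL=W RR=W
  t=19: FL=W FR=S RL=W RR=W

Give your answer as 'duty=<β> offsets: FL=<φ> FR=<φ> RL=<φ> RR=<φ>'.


duty β = stance ticks per leg = 9
FL: stance ticks = 9; W→S at t=8 → φ=12
FR: stance ticks = 9; W→S at t=17 → φ=3
RL: stance ticks = 9; W→S at t=1 → φ=19
RR: stance ticks = 9; W→S at t=4 → φ=16

duty=9 offsets: FL=12 FR=3 RL=19 RR=16


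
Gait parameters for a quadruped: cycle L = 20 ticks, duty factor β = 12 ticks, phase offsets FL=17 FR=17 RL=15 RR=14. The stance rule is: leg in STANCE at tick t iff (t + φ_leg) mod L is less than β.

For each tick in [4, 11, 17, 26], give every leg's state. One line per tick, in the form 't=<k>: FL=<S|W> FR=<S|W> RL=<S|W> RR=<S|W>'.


t=4: phase=(1,1,19,18) vs β=12 → FL=S FR=S RL=W RR=W
t=11: phase=(8,8,6,5) vs β=12 → FL=S FR=S RL=S RR=S
t=17: phase=(14,14,12,11) vs β=12 → FL=W FR=W RL=W RR=S
t=26: phase=(3,3,1,0) vs β=12 → FL=S FR=S RL=S RR=S

t=4: FL=S FR=S RL=W RR=W
t=11: FL=S FR=S RL=S RR=S
t=17: FL=W FR=W RL=W RR=S
t=26: FL=S FR=S RL=S RR=S


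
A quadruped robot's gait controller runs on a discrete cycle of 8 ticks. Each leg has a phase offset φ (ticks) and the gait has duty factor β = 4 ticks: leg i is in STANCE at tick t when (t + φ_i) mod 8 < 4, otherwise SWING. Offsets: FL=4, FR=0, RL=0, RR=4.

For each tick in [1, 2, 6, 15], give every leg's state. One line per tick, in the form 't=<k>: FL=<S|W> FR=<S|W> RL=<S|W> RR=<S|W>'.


t=1: phase=(5,1,1,5) vs β=4 → FL=W FR=S RL=S RR=W
t=2: phase=(6,2,2,6) vs β=4 → FL=W FR=S RL=S RR=W
t=6: phase=(2,6,6,2) vs β=4 → FL=S FR=W RL=W RR=S
t=15: phase=(3,7,7,3) vs β=4 → FL=S FR=W RL=W RR=S

t=1: FL=W FR=S RL=S RR=W
t=2: FL=W FR=S RL=S RR=W
t=6: FL=S FR=W RL=W RR=S
t=15: FL=S FR=W RL=W RR=S
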